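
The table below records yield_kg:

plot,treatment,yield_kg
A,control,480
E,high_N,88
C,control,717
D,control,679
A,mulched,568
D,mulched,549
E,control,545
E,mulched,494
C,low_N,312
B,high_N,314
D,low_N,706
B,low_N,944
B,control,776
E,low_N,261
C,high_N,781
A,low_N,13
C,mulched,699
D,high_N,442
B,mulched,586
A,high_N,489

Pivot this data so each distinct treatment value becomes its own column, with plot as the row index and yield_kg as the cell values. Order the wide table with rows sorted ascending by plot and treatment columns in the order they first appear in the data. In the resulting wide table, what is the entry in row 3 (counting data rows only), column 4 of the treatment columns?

312

With rows sorted ascending by plot, row 3 is plot=C. treatment columns in first-appearance order: control, high_N, mulched, low_N; column 4 is low_N.
Long rows with plot=C, treatment=low_N: yield_kg = 312.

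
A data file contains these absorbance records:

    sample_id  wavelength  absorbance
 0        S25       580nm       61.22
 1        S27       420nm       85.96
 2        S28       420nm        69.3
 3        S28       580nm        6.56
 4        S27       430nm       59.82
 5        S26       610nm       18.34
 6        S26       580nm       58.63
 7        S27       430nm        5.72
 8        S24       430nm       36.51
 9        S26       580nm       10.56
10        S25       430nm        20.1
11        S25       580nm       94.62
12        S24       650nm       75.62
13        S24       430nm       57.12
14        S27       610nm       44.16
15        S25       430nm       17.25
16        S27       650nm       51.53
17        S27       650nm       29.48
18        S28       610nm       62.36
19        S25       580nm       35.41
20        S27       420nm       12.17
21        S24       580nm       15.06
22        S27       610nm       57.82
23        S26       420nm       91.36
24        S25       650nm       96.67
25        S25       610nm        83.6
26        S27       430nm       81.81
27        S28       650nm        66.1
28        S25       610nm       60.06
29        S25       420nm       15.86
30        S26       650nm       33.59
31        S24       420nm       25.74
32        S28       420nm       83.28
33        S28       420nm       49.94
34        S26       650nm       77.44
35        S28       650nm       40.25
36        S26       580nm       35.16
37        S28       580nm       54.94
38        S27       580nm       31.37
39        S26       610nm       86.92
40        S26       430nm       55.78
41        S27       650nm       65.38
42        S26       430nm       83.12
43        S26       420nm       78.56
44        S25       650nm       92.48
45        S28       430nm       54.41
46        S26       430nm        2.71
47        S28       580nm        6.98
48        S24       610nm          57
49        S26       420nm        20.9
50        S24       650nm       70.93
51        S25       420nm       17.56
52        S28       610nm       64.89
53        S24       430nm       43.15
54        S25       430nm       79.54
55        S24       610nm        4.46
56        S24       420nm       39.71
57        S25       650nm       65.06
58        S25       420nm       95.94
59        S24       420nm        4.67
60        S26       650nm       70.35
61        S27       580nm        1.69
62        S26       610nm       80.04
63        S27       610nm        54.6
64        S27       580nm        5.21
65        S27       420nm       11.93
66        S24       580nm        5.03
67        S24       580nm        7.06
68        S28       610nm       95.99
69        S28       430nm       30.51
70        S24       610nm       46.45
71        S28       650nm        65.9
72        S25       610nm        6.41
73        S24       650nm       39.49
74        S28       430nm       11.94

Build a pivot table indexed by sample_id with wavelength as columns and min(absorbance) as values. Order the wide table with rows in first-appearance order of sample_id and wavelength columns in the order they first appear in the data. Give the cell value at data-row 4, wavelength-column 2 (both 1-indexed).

With rows in first-appearance order of sample_id, row 4 is sample_id=S26. wavelength columns in first-appearance order: 580nm, 420nm, 430nm, 610nm, 650nm; column 2 is 420nm.
Long rows with sample_id=S26, wavelength=420nm: min(91.36, 78.56, 20.9) = 20.9.

20.9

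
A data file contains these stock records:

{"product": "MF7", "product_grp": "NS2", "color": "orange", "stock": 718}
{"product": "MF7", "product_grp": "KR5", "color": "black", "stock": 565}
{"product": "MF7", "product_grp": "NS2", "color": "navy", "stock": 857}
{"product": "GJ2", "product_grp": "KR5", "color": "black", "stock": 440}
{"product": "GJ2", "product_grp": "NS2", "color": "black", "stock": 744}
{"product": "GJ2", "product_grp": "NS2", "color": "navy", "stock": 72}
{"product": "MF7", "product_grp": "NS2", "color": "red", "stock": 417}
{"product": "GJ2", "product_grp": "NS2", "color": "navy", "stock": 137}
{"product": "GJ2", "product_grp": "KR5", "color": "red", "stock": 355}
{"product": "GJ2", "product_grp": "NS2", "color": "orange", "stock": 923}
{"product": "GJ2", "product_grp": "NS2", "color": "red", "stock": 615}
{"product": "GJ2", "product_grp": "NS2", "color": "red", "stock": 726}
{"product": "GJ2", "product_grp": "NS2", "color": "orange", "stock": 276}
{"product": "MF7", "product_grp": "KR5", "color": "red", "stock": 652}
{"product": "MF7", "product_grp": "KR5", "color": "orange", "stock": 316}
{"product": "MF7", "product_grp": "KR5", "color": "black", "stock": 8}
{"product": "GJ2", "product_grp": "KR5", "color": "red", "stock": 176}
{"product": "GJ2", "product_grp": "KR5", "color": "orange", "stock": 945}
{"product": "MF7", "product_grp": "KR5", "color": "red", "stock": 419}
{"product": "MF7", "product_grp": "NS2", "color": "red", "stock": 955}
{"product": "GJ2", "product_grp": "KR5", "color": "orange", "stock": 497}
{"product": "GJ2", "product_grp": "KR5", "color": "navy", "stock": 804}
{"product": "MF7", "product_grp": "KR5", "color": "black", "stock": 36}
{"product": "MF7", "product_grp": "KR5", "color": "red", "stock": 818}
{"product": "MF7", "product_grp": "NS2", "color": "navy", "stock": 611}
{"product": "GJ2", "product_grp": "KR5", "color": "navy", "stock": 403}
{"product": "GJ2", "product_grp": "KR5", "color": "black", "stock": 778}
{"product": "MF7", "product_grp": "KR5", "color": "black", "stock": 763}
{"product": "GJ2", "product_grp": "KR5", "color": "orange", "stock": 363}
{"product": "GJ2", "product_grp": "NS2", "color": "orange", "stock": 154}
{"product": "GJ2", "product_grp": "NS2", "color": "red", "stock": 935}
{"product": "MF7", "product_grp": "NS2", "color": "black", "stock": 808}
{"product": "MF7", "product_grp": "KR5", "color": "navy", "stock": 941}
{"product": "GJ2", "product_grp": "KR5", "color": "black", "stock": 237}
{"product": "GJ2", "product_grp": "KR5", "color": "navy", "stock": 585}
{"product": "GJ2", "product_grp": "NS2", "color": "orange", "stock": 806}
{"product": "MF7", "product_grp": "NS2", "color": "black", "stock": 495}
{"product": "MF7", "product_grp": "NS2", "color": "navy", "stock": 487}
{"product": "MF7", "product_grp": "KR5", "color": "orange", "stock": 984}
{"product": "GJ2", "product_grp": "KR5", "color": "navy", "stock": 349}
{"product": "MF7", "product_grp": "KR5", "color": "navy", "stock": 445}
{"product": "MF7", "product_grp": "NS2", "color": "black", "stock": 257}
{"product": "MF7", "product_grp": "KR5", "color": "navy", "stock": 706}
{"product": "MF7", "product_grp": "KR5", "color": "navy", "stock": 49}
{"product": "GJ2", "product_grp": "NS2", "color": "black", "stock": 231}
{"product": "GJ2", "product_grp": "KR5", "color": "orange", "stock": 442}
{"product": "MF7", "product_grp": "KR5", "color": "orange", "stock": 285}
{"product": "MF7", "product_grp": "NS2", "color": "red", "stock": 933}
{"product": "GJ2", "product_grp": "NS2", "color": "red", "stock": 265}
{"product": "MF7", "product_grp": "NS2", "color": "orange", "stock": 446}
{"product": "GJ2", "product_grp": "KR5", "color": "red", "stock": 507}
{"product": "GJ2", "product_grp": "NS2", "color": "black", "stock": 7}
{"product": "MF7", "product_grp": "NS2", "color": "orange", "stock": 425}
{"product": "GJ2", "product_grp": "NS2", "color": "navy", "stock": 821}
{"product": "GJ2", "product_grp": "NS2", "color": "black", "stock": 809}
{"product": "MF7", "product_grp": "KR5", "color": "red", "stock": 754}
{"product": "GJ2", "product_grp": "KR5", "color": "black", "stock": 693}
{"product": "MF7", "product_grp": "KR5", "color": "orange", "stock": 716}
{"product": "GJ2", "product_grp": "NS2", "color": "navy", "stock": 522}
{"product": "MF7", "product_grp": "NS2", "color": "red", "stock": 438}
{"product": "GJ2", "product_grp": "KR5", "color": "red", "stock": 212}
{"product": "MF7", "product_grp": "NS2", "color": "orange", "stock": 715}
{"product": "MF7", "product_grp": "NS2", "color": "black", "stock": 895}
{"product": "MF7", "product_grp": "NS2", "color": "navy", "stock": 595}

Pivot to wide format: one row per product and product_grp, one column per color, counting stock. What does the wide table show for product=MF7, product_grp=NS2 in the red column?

4

Rows with product=MF7, product_grp=NS2 and color=red: stock values are 417, 955, 933, 438.
4 rows match — count = 4.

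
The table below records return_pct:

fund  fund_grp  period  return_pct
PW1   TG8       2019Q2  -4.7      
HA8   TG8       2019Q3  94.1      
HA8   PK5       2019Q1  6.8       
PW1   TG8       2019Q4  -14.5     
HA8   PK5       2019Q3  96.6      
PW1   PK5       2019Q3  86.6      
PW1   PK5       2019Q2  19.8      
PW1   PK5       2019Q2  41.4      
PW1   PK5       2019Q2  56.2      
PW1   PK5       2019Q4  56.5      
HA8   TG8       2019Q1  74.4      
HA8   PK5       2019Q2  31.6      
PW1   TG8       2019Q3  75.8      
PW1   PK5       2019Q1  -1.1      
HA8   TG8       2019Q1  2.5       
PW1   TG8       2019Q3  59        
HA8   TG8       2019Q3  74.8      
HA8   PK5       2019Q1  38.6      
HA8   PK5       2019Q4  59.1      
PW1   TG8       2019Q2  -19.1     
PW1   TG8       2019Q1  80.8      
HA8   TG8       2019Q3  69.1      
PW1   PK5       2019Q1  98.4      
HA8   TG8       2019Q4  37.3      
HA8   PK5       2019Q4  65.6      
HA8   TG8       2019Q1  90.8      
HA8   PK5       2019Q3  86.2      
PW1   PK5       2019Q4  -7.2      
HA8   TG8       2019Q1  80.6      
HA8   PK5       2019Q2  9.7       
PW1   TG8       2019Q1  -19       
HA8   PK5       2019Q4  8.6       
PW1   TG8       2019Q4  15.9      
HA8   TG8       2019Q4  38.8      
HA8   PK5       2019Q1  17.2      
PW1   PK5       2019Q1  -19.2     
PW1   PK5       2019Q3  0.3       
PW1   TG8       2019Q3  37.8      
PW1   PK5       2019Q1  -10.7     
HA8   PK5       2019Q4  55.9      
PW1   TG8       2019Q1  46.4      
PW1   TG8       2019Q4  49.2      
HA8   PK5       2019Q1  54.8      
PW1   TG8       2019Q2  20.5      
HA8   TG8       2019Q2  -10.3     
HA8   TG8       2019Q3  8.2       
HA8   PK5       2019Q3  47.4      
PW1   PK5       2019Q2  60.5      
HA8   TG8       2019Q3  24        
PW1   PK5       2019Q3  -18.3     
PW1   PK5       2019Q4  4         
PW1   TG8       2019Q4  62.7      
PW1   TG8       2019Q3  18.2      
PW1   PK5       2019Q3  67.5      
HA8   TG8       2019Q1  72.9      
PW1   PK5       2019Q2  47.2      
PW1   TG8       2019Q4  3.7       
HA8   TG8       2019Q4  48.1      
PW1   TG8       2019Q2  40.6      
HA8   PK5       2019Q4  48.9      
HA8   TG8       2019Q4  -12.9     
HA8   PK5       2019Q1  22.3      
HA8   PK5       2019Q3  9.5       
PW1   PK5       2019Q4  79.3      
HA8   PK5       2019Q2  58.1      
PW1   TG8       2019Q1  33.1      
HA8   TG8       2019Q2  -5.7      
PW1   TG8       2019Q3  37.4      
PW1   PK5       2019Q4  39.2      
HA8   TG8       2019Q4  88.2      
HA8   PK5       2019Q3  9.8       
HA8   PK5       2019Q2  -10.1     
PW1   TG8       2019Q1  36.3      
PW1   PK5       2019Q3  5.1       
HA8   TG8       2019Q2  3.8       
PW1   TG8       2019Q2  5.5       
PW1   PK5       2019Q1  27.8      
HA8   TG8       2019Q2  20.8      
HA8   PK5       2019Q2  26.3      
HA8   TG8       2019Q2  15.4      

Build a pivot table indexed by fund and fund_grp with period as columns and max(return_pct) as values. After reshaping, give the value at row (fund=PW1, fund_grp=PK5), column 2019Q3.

86.6

Rows with fund=PW1, fund_grp=PK5 and period=2019Q3: return_pct values are 86.6, 0.3, -18.3, 67.5, 5.1.
max(86.6, 0.3, -18.3, 67.5, 5.1) = 86.6.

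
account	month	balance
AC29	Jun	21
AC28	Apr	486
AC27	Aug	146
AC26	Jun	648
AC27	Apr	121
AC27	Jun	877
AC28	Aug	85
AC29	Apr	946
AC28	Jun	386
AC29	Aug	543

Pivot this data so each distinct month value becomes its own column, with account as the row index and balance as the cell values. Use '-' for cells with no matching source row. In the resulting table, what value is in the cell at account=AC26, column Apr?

-

No long-format row has account=AC26 and month=Apr, so the cell is -.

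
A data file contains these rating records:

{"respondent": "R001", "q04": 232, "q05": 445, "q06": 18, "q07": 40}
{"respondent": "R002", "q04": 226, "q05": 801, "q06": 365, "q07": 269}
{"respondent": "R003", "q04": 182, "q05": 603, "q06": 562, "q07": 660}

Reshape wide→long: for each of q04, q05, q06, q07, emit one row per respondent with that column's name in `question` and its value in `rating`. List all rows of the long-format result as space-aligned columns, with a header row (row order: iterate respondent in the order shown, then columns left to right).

Each (respondent, column) pair becomes one row: 3 × 4 = 12 rows.
For example, (R001, q04) → rating=232.

respondent  question  rating
R001        q04       232   
R001        q05       445   
R001        q06       18    
R001        q07       40    
R002        q04       226   
R002        q05       801   
R002        q06       365   
R002        q07       269   
R003        q04       182   
R003        q05       603   
R003        q06       562   
R003        q07       660   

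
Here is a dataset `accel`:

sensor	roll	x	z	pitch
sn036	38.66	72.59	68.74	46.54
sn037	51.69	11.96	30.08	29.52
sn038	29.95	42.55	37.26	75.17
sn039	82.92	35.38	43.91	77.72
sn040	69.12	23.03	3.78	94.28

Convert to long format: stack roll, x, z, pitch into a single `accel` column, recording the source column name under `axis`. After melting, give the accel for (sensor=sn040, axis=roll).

Unpivoting turns each (sensor, wide-column) pair into one long row.
The wide cell at row sn040, column roll holds 69.12, so the long row (sn040, roll) has accel=69.12.

69.12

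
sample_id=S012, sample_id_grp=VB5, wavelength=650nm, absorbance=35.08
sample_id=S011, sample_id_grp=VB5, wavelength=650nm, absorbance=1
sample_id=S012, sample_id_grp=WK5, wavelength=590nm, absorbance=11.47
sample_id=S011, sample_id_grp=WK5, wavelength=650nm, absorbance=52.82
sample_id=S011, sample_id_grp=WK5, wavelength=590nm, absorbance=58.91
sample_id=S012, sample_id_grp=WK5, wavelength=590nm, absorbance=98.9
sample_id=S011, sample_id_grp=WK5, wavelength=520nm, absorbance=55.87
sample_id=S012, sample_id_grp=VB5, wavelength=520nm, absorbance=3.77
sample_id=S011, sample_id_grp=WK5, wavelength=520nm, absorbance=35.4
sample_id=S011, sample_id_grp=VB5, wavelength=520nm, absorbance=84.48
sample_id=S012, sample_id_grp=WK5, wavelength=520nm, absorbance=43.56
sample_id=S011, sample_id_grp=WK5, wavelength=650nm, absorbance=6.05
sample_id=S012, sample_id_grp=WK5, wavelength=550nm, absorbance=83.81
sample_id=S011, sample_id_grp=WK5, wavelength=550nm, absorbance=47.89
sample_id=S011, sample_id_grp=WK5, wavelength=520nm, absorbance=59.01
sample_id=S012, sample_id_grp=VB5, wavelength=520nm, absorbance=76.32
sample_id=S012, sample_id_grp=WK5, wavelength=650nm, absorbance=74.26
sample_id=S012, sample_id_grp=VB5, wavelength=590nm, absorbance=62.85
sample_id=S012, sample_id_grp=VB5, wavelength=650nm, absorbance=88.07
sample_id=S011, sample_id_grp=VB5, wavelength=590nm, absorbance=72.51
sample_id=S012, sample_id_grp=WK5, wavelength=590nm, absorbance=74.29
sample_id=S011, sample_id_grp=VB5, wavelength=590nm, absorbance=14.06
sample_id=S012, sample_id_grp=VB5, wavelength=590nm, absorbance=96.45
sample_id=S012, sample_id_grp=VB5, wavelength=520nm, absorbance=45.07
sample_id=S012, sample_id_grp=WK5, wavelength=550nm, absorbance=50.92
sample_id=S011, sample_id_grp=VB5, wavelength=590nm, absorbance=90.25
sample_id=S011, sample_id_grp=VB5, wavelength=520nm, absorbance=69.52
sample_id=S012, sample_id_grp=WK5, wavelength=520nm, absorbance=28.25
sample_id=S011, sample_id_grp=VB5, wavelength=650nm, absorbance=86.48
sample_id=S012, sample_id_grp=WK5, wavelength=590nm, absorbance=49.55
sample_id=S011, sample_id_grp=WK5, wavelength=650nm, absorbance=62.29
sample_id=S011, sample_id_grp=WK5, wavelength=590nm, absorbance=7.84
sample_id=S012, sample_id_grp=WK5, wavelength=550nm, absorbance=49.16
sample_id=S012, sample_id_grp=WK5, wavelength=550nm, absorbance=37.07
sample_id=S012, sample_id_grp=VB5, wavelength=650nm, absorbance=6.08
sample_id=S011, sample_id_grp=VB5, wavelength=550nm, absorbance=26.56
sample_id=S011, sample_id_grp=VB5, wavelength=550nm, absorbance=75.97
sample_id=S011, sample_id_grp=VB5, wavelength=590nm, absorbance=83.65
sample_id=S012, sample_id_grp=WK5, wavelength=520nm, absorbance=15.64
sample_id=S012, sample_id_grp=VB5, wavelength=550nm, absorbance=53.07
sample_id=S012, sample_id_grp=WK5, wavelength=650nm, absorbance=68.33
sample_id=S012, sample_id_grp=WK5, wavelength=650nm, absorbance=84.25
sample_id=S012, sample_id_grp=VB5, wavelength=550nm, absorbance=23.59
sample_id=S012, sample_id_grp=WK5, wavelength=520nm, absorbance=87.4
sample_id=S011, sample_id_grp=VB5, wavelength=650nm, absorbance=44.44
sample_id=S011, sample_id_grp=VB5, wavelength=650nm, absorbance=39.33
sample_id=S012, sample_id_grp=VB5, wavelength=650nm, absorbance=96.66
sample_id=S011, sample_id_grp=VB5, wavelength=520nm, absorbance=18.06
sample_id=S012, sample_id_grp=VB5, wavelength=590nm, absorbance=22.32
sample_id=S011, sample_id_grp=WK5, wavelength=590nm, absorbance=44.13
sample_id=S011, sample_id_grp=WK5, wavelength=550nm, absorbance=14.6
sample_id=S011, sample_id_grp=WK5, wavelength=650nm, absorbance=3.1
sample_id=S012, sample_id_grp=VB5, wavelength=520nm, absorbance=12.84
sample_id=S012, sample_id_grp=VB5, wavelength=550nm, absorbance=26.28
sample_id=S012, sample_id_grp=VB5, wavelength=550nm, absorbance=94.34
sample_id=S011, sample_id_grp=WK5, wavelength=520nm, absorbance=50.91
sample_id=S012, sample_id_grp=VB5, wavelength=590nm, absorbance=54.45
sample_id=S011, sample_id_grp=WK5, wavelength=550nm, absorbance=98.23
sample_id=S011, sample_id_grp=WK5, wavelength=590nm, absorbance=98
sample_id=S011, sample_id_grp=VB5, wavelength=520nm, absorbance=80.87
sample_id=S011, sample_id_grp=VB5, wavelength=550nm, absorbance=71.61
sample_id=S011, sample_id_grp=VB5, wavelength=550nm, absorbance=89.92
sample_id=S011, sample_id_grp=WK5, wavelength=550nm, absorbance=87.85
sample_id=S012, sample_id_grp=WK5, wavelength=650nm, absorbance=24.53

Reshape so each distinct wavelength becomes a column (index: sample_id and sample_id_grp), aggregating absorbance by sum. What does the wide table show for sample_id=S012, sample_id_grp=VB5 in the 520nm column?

138

Rows with sample_id=S012, sample_id_grp=VB5 and wavelength=520nm: absorbance values are 3.77, 76.32, 45.07, 12.84.
3.77 + 76.32 + 45.07 + 12.84 = 138.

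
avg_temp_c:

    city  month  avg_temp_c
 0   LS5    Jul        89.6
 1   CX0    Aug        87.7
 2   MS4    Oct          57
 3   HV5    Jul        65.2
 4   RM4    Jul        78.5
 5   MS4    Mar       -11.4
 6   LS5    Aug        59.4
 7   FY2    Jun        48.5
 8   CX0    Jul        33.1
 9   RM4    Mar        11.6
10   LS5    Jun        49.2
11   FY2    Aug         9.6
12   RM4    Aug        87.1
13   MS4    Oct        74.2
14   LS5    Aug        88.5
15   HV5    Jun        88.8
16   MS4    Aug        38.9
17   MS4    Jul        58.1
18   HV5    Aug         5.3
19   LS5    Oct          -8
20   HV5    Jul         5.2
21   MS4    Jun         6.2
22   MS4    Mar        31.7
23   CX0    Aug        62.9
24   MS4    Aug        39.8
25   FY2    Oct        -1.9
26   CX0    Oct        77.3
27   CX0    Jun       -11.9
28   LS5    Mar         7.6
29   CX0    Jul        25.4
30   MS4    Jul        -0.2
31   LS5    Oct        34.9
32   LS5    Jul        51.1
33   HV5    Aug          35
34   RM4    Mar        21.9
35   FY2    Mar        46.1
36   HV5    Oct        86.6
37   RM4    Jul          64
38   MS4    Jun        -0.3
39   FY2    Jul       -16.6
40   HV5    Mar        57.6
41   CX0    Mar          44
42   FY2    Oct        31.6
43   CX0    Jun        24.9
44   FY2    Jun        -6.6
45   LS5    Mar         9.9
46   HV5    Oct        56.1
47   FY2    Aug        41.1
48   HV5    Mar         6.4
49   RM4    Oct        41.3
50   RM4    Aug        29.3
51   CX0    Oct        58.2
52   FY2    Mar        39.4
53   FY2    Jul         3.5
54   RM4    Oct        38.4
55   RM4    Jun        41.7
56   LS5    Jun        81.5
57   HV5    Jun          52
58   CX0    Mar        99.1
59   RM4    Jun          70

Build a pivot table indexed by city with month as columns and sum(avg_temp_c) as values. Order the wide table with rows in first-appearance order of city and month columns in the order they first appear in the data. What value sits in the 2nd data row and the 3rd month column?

With rows in first-appearance order of city, row 2 is city=CX0. month columns in first-appearance order: Jul, Aug, Oct, Mar, Jun; column 3 is Oct.
Long rows with city=CX0, month=Oct: 77.3 + 58.2 = 135.5.

135.5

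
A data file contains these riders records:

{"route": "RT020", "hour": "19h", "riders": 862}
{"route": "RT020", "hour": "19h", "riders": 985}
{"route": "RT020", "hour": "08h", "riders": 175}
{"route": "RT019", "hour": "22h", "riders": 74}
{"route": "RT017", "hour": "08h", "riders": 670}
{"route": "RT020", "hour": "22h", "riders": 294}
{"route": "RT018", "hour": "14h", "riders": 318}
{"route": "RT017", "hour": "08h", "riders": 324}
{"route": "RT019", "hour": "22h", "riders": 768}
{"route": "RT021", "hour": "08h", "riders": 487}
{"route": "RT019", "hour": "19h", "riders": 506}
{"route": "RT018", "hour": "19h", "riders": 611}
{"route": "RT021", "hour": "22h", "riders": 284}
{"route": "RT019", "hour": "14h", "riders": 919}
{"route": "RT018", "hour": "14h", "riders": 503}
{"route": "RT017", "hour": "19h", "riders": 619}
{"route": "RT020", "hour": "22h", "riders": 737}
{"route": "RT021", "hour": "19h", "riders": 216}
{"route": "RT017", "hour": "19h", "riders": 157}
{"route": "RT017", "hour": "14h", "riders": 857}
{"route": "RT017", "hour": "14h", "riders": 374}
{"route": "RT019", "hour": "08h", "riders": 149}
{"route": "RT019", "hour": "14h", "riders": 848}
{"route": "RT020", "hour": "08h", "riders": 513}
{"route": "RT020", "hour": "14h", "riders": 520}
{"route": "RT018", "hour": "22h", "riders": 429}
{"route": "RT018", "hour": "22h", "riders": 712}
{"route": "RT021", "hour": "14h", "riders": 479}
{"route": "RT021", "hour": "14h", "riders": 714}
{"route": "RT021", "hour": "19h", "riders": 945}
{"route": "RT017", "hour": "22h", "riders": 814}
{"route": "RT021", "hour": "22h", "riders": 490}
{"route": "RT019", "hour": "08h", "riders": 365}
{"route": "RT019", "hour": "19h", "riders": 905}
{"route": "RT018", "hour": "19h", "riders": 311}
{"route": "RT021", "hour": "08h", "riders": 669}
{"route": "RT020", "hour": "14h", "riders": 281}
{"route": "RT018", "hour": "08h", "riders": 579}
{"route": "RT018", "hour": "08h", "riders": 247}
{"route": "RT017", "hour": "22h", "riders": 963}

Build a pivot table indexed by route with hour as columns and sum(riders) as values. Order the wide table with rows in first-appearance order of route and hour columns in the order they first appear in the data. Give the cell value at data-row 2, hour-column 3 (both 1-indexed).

With rows in first-appearance order of route, row 2 is route=RT019. hour columns in first-appearance order: 19h, 08h, 22h, 14h; column 3 is 22h.
Long rows with route=RT019, hour=22h: 74 + 768 = 842.

842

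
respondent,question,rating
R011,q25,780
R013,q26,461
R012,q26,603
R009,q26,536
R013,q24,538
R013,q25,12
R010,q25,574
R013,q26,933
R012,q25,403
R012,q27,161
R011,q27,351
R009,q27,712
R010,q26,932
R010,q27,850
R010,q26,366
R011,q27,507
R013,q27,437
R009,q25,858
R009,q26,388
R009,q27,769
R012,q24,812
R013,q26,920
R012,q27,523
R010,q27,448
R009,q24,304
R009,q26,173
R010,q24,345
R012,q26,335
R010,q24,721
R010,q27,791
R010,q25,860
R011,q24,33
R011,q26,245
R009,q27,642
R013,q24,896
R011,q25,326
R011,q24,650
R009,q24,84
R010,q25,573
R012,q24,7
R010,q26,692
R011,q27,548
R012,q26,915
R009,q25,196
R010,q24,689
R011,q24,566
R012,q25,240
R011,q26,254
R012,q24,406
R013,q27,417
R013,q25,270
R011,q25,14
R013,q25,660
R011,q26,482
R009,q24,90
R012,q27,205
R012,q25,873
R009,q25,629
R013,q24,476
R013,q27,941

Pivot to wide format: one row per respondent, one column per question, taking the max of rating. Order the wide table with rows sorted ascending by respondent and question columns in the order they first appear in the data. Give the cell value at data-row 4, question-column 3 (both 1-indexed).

With rows sorted ascending by respondent, row 4 is respondent=R012. question columns in first-appearance order: q25, q26, q24, q27; column 3 is q24.
Long rows with respondent=R012, question=q24: max(812, 7, 406) = 812.

812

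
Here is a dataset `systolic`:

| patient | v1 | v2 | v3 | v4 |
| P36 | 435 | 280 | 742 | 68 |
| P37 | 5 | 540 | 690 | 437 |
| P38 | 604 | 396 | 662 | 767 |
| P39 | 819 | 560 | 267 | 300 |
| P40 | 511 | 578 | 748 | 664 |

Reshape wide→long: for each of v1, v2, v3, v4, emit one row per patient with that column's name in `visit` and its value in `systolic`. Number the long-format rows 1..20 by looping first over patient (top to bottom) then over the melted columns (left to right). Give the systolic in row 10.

396

20 rows total (5 × 4). Row 10: index ⌊(10-1)/4⌋ = 2 into patient → P38; (10-1) mod 4 = 1 into the melted columns → v2.
So row 10 is (P38, v2, 396); systolic = 396.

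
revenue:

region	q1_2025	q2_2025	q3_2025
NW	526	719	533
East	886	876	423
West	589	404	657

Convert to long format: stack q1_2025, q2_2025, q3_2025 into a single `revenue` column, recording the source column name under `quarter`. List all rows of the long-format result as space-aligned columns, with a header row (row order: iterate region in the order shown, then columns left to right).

Each (region, column) pair becomes one row: 3 × 3 = 9 rows.
For example, (NW, q1_2025) → revenue=526.

region  quarter  revenue
NW      q1_2025  526    
NW      q2_2025  719    
NW      q3_2025  533    
East    q1_2025  886    
East    q2_2025  876    
East    q3_2025  423    
West    q1_2025  589    
West    q2_2025  404    
West    q3_2025  657    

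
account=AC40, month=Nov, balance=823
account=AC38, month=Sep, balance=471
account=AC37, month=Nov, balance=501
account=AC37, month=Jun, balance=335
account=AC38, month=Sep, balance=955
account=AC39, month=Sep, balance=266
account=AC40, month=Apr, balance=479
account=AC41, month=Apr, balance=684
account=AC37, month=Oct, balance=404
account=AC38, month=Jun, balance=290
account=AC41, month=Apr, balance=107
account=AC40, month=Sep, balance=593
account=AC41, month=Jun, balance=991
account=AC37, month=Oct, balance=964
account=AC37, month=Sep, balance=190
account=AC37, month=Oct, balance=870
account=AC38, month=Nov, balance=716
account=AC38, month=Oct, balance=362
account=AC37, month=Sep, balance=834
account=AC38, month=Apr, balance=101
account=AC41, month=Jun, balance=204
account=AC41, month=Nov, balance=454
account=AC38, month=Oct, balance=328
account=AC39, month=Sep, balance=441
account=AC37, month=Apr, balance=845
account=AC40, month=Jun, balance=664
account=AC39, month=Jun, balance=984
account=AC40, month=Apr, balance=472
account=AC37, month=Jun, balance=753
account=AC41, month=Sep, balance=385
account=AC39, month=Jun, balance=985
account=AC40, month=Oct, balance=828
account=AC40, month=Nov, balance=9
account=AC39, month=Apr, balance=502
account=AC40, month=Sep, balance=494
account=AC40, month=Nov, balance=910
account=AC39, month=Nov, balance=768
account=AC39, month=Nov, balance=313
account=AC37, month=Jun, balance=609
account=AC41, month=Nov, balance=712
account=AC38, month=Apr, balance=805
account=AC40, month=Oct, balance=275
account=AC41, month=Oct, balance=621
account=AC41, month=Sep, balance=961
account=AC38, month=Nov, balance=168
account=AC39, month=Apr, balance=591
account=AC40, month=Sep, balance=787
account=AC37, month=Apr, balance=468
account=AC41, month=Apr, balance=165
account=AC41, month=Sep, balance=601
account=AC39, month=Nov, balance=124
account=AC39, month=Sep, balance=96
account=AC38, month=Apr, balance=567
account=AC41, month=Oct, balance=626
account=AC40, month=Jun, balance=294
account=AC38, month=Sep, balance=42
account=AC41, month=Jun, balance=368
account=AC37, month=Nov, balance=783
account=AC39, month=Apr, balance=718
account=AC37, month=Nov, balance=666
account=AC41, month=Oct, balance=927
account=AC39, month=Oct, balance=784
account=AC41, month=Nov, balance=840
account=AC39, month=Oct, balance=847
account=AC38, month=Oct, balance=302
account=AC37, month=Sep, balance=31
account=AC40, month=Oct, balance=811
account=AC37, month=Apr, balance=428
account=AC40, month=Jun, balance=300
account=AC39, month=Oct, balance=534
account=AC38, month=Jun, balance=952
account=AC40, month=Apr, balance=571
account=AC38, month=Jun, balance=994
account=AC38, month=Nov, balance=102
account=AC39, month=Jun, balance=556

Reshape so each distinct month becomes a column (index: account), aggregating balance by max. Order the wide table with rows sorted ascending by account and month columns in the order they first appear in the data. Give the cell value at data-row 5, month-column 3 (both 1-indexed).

991

With rows sorted ascending by account, row 5 is account=AC41. month columns in first-appearance order: Nov, Sep, Jun, Apr, Oct; column 3 is Jun.
Long rows with account=AC41, month=Jun: max(991, 204, 368) = 991.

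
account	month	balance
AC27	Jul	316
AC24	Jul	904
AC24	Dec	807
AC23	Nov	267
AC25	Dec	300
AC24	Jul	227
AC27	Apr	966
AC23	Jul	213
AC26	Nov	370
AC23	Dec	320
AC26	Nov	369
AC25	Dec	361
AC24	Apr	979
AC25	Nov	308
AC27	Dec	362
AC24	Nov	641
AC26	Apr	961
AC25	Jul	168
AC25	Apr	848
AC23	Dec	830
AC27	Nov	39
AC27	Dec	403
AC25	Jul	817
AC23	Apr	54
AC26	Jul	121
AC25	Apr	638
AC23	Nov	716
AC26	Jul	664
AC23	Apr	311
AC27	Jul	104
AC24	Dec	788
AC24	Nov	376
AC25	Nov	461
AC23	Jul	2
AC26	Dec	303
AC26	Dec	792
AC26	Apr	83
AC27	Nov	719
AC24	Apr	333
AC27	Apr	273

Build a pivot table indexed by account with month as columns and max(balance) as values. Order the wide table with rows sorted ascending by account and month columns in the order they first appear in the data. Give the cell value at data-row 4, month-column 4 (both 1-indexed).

961

With rows sorted ascending by account, row 4 is account=AC26. month columns in first-appearance order: Jul, Dec, Nov, Apr; column 4 is Apr.
Long rows with account=AC26, month=Apr: max(961, 83) = 961.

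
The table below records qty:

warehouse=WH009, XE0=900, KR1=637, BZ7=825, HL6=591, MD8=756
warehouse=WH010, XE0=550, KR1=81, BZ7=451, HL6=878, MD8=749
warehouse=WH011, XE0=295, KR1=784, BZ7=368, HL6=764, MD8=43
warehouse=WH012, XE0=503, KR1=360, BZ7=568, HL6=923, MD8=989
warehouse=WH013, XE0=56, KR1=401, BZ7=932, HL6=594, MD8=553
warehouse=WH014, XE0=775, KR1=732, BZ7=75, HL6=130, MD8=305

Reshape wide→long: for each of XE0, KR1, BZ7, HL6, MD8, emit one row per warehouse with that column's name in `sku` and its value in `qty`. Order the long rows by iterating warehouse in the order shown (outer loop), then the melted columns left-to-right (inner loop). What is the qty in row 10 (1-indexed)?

30 rows total (6 × 5). Row 10: index ⌊(10-1)/5⌋ = 1 into warehouse → WH010; (10-1) mod 5 = 4 into the melted columns → MD8.
So row 10 is (WH010, MD8, 749); qty = 749.

749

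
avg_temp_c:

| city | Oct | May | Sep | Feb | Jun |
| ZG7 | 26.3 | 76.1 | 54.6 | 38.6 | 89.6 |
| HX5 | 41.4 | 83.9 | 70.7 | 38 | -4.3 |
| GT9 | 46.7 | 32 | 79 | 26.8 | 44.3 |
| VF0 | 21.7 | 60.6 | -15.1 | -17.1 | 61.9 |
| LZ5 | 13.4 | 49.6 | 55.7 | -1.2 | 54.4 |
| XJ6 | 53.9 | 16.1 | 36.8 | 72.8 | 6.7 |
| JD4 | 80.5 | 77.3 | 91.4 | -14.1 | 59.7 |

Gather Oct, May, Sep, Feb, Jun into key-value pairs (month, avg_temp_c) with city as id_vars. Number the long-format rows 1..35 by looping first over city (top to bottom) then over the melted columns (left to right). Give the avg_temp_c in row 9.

35 rows total (7 × 5). Row 9: index ⌊(9-1)/5⌋ = 1 into city → HX5; (9-1) mod 5 = 3 into the melted columns → Feb.
So row 9 is (HX5, Feb, 38); avg_temp_c = 38.

38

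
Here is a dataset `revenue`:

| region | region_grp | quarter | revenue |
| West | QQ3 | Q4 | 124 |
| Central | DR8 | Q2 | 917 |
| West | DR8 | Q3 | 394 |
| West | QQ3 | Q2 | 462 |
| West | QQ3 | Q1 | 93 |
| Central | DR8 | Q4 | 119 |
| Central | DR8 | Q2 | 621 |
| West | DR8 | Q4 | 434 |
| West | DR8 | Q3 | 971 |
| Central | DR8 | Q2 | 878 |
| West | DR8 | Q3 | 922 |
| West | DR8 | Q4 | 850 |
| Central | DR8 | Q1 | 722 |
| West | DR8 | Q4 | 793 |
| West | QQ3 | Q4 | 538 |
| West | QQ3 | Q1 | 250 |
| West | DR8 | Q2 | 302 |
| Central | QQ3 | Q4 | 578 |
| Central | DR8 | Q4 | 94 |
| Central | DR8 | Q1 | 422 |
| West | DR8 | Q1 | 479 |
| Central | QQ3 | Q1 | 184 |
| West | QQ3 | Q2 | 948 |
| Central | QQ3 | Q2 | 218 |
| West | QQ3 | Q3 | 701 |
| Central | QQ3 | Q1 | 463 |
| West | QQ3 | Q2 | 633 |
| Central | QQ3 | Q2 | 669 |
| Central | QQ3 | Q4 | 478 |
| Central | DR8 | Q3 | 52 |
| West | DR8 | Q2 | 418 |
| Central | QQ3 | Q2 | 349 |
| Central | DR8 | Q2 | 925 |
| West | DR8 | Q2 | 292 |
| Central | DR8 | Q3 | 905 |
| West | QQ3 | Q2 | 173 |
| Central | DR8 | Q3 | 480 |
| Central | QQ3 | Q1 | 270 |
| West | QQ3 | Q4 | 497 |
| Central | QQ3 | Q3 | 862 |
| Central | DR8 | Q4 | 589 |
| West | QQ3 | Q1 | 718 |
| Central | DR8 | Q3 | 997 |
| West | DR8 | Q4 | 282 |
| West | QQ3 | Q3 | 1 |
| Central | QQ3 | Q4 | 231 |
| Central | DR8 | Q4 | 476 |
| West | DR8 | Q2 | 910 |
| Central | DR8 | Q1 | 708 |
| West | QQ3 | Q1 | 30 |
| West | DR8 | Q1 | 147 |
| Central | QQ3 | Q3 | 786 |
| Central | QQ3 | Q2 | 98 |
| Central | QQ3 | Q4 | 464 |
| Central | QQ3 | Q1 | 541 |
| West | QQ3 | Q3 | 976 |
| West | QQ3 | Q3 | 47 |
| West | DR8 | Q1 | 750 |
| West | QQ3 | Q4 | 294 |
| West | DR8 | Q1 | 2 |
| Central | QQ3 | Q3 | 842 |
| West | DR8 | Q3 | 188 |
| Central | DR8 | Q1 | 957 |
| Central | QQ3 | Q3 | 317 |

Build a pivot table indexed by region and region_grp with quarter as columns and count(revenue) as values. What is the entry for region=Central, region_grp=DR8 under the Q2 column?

4

Rows with region=Central, region_grp=DR8 and quarter=Q2: revenue values are 917, 621, 878, 925.
4 rows match — count = 4.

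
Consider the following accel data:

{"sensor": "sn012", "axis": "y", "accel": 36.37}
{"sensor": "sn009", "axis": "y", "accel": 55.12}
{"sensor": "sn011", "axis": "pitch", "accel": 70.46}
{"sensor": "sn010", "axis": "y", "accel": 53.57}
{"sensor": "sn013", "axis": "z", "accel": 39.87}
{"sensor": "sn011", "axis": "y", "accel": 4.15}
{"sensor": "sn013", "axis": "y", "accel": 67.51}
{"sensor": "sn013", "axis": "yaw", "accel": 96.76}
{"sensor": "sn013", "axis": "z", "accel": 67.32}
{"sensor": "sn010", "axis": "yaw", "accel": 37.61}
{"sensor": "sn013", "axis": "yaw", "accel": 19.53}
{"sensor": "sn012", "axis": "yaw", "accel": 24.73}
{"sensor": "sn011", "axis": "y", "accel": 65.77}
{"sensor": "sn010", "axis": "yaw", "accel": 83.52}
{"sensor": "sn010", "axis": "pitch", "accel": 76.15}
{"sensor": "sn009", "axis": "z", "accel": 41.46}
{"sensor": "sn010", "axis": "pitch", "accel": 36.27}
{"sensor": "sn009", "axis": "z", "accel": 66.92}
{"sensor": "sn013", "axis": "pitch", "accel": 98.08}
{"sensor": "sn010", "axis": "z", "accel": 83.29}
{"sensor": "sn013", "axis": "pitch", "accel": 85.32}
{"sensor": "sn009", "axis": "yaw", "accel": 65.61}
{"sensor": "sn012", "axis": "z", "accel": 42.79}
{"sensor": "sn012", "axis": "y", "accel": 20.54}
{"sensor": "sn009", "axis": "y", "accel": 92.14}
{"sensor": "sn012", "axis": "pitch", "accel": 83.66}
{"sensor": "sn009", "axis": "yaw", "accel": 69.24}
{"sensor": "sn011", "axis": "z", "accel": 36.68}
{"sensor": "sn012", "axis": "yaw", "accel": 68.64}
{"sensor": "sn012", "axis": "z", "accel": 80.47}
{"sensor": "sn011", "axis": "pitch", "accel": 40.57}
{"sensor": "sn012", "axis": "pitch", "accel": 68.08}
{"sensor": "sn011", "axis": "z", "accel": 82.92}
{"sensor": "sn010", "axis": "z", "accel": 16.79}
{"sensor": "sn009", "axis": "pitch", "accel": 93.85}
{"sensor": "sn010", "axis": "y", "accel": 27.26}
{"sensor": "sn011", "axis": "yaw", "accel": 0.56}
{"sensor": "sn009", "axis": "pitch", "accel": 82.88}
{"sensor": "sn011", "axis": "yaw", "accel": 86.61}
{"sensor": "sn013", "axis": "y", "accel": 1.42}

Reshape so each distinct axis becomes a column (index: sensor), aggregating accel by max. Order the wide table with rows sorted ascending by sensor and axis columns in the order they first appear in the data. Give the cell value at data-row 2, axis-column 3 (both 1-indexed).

83.29

With rows sorted ascending by sensor, row 2 is sensor=sn010. axis columns in first-appearance order: y, pitch, z, yaw; column 3 is z.
Long rows with sensor=sn010, axis=z: max(83.29, 16.79) = 83.29.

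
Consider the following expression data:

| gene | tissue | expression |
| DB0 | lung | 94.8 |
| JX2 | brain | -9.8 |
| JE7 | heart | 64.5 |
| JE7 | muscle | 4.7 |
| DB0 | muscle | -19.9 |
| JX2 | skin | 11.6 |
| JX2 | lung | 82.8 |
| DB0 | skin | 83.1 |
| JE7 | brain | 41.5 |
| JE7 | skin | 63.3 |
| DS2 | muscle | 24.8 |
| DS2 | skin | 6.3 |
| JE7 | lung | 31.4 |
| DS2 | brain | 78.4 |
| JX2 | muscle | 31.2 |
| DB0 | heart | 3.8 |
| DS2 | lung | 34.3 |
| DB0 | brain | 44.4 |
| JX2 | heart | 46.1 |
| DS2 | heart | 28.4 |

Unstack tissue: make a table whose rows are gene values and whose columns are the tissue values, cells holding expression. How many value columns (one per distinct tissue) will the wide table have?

5 distinct tissue values: muscle, skin, lung, brain, heart.

5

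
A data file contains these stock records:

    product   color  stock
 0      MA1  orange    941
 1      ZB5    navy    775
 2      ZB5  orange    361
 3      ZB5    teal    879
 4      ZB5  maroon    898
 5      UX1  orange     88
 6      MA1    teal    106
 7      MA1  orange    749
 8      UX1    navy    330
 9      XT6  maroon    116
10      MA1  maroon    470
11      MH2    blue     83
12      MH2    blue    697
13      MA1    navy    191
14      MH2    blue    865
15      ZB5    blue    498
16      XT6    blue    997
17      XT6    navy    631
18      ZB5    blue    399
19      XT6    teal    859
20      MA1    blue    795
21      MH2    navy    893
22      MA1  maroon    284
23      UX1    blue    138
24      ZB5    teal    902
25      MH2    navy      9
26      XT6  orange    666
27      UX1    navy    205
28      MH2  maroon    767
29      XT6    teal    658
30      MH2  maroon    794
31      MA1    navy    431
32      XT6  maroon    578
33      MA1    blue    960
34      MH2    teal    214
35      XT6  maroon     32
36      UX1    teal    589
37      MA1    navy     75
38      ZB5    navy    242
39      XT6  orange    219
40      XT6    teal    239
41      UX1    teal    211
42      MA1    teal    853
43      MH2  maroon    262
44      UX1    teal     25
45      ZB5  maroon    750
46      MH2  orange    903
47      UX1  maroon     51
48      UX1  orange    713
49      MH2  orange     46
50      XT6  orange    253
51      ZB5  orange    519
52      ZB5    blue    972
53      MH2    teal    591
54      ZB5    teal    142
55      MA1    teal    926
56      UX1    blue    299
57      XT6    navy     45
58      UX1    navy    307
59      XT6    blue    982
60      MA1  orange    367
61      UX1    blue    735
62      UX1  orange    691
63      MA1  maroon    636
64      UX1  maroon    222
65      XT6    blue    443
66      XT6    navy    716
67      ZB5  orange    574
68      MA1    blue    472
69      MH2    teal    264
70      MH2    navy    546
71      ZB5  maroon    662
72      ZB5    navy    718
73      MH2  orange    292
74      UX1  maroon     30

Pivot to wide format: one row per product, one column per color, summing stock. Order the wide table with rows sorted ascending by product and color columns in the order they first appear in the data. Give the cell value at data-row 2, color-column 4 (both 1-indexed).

With rows sorted ascending by product, row 2 is product=MH2. color columns in first-appearance order: orange, navy, teal, maroon, blue; column 4 is maroon.
Long rows with product=MH2, color=maroon: 767 + 794 + 262 = 1823.

1823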